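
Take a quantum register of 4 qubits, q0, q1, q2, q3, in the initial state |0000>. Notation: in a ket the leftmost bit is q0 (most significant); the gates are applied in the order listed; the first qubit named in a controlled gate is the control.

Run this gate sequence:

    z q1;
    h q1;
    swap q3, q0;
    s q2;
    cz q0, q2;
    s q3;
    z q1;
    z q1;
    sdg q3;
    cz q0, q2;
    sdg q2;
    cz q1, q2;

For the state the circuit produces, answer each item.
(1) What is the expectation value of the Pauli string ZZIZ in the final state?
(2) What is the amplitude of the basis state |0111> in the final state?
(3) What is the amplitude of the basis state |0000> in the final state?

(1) In the final state, ZZIZ has expectation 0. Key observation: steps 4-11 multiply out to the identity, so the circuit reduces to the remaining gates.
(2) The amplitude on |0111> is 0.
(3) |0000> carries amplitude sqrt(2)/2 in the final state.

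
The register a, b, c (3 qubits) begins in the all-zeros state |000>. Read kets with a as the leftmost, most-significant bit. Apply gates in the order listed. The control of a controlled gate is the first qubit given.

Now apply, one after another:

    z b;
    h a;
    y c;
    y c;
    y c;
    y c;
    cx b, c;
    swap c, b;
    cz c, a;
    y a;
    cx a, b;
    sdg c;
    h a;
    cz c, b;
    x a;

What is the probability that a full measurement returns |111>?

The probability of measuring |111> is 0.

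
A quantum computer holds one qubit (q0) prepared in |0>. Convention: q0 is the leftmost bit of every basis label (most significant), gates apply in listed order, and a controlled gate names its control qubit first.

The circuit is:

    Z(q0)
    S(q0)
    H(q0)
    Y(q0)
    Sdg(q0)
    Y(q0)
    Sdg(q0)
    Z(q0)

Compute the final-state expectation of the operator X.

The expectation value of X is -1.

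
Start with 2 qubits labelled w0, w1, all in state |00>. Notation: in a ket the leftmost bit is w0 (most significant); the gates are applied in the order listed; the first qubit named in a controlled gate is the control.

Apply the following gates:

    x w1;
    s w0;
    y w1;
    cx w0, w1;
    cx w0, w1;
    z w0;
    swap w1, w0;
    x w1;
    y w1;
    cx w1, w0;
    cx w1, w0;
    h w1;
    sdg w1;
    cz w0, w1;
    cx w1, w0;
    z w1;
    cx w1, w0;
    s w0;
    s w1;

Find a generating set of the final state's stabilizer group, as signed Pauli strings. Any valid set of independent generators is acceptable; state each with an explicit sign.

The final state is stabilized by the group generated by -IX, +ZI; other independent generating sets are equally valid.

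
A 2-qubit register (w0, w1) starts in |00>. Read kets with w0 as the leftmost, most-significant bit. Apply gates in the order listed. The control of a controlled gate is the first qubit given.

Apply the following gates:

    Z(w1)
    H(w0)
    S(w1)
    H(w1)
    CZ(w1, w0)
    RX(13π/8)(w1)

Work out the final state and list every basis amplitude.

The final amplitudes are -exp(3*I*pi/16)/2 on |00>, -exp(3*I*pi/16)/2 on |01>, exp(13*I*pi/16)/2 on |10>, -exp(13*I*pi/16)/2 on |11>.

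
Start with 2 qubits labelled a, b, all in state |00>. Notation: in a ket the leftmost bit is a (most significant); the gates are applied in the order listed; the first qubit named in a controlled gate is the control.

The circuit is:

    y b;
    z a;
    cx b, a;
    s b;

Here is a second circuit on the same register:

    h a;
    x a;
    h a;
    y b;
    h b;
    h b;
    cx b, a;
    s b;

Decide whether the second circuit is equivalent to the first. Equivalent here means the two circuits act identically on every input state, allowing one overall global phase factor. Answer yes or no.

Yes, they are equivalent — the unitaries differ by at most a global phase.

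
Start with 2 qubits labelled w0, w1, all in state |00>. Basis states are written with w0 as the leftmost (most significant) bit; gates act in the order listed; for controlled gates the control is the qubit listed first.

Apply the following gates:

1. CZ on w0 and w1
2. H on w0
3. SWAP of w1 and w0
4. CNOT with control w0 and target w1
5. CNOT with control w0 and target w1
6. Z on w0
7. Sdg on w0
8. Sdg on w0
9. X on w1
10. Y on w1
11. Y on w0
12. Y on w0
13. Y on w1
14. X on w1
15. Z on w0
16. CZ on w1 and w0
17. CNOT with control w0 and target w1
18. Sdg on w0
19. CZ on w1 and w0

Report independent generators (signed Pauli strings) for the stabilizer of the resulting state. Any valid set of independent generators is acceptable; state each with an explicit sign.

The final state is stabilized by the group generated by +IX, +ZI; other independent generating sets are equally valid.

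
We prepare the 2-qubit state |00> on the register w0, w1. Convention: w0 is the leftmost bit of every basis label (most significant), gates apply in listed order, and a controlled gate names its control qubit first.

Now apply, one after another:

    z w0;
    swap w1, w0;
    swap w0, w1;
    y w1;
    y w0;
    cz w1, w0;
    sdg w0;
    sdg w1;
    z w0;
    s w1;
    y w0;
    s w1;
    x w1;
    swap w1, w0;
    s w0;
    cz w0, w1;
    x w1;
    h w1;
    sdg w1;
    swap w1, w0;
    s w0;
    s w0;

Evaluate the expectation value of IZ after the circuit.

The expectation value of IZ is 1.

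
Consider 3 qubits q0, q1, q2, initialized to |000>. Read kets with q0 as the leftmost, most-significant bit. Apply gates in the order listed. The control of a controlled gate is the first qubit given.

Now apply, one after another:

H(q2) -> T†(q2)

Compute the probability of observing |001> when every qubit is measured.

The probability of measuring |001> is 1/2.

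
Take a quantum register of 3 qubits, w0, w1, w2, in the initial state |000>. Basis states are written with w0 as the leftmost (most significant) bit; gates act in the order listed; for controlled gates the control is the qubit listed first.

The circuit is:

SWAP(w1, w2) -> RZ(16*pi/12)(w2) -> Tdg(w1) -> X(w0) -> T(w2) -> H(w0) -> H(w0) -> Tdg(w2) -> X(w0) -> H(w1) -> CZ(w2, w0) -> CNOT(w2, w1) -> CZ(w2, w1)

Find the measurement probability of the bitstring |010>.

The probability of measuring |010> is 1/2.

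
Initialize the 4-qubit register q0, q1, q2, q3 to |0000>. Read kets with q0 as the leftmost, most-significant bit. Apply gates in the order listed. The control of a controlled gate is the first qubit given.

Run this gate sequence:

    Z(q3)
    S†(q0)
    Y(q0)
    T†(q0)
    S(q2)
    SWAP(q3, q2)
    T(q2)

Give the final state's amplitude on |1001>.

The amplitude on |1001> is 0.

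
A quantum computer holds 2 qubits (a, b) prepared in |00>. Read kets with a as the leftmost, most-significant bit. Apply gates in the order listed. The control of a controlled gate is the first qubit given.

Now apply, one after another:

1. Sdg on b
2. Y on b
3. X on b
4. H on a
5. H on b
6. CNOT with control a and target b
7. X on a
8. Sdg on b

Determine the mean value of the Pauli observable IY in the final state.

In the final state, IY has expectation -1.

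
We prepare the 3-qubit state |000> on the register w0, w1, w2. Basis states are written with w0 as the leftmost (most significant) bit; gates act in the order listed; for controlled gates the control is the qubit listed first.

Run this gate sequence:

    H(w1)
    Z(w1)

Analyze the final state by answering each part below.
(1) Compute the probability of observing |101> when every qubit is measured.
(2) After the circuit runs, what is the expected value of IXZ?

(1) A full measurement returns |101> with probability 0.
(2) The expectation value of IXZ is -1.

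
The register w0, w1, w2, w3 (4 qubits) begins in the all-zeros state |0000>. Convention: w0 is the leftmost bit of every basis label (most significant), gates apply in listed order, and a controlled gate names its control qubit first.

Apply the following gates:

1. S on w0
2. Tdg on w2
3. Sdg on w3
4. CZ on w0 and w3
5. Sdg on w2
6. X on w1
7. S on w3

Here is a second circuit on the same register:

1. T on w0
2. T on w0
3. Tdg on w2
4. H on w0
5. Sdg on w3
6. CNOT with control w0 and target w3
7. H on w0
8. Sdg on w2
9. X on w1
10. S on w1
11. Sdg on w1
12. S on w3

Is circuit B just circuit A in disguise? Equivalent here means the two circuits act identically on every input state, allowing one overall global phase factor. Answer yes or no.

No: there is an input state on which the two circuits produce genuinely different outputs (not merely differing by a phase).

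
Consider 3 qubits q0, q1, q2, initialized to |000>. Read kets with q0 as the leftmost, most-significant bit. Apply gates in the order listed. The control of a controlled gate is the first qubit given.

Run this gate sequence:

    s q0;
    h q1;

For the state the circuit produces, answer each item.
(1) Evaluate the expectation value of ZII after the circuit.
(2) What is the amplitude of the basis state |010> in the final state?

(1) The observable ZII averages to 1.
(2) |010> carries amplitude sqrt(2)/2 in the final state.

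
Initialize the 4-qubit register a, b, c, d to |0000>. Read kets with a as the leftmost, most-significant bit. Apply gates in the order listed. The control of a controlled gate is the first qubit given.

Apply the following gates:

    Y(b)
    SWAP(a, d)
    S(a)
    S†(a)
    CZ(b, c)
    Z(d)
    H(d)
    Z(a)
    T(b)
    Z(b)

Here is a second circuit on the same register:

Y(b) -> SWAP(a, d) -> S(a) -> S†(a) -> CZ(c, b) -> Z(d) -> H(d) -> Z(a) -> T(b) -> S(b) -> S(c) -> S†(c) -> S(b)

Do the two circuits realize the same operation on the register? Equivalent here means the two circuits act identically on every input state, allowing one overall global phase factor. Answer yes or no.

Yes: on every input state the two circuits agree up to one overall phase factor.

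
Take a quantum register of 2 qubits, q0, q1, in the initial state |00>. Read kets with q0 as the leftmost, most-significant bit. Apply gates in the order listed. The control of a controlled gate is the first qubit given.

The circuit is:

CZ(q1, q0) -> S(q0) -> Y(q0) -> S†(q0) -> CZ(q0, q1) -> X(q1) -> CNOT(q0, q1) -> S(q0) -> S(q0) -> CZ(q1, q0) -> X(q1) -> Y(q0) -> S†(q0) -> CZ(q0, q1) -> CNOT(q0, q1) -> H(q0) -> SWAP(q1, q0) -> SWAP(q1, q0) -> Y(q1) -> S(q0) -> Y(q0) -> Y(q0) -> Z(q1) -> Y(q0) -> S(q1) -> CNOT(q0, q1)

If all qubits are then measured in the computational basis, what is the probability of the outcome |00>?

The probability of measuring |00> is 1/2.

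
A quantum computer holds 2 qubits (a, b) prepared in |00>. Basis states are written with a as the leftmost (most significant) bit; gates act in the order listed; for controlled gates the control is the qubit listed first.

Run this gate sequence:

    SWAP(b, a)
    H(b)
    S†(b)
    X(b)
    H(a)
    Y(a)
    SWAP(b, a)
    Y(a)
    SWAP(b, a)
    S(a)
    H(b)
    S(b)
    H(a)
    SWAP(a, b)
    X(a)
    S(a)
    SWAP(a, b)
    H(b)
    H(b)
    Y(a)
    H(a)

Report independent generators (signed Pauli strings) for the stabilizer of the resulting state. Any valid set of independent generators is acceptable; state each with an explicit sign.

The final state is stabilized by the group generated by -YI, +IY; other independent generating sets are equally valid.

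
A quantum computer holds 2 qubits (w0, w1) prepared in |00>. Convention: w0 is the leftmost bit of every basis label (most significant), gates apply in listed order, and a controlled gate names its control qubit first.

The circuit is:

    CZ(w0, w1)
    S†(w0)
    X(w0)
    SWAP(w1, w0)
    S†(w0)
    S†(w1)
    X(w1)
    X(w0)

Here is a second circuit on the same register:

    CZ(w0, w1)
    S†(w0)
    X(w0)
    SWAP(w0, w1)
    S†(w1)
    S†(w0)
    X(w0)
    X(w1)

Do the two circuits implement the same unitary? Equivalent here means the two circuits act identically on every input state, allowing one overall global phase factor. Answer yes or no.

Yes: on every input state the two circuits agree up to one overall phase factor.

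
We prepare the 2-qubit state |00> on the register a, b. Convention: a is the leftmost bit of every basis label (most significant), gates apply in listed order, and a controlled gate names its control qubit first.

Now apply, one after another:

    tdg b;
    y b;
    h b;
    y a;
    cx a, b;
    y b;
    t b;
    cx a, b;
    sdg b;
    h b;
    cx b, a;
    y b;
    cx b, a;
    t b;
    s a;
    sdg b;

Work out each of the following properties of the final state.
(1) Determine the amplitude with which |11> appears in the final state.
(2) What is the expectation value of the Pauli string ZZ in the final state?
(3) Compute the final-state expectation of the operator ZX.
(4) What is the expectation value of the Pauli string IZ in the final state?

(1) The final state's coefficient on |11> equals 0.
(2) The observable ZZ averages to sqrt(2)/2.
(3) The expectation value of ZX is 1/2.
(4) In the final state, IZ has expectation sqrt(2)/2.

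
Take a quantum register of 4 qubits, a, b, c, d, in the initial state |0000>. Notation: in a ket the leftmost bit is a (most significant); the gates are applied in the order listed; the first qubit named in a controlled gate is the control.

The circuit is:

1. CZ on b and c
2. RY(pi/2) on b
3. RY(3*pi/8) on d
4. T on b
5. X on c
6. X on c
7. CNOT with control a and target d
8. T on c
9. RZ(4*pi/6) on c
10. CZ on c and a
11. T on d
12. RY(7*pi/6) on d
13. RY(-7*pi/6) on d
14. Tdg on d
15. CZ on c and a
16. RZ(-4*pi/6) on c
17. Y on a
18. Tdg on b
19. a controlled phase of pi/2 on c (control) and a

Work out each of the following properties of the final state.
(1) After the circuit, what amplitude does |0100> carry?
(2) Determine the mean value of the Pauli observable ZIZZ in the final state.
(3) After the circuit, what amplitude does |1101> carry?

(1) The final state's coefficient on |0100> equals 0. Key observation: the block from step 9 through step 16 cancels to the identity and can be dropped.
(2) In the final state, ZIZZ has expectation -sqrt(2 - sqrt(2))/2.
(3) The amplitude on |1101> is sqrt(2)*I*sin(3*pi/16)/2.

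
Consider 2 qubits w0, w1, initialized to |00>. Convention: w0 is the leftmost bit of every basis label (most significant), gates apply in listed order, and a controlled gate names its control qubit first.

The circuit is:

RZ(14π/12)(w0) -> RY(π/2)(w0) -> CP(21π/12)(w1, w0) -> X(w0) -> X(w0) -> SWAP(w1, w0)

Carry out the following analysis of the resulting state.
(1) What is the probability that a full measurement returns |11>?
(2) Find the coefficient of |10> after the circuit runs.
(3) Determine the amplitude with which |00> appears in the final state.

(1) A full measurement returns |11> with probability 0.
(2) The final state's coefficient on |10> equals 0.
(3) |00> carries amplitude -sqrt(2)*exp(5*I*pi/12)/2 in the final state.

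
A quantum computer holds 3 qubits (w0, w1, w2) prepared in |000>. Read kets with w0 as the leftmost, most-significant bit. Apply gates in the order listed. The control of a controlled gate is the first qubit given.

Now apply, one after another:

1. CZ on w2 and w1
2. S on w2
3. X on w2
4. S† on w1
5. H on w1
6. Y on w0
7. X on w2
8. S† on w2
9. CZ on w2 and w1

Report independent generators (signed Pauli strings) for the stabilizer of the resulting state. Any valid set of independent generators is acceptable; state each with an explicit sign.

The final state is stabilized by the group generated by +IXI, -ZII, +IIZ; other independent generating sets are equally valid.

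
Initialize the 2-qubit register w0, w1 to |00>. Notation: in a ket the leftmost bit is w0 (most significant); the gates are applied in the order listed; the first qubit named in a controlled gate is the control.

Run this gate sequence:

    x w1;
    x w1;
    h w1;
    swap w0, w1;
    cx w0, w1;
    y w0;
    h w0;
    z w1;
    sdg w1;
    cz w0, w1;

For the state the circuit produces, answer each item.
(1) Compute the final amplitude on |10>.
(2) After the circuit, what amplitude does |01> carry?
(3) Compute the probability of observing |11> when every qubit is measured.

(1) The amplitude on |10> is -I/2.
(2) |01> carries amplitude 1/2 in the final state.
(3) Outcome |11> occurs with probability 1/4.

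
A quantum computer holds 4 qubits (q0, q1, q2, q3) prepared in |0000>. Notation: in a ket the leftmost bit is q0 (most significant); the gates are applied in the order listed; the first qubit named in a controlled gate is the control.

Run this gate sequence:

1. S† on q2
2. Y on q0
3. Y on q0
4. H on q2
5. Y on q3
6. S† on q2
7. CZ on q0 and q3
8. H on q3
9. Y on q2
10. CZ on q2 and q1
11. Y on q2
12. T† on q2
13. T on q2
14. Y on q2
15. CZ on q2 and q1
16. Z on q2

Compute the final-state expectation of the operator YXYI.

In the final state, YXYI has expectation 0. Key observation: gates 10-15 undo each other exactly, leaving only the rest of the circuit to track.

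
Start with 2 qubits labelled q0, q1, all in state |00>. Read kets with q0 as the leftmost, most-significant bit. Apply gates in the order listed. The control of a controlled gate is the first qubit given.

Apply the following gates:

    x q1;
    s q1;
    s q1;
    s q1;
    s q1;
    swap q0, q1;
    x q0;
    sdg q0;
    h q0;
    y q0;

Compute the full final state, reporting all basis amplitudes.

After the circuit, the state carries amplitude -sqrt(2)*I/2 on |00>, 0 on |01>, sqrt(2)*I/2 on |10>, 0 on |11>. Key observation: gates 2-5 undo each other exactly, leaving only the rest of the circuit to track.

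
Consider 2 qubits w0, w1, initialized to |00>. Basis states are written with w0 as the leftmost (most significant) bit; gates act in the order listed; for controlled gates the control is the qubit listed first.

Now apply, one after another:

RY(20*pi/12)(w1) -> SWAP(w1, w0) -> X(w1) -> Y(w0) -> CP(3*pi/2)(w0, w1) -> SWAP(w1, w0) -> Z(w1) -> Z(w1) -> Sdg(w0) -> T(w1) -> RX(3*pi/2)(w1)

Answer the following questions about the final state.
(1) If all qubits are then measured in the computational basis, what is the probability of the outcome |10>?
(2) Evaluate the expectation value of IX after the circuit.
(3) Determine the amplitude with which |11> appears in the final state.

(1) The probability of measuring |10> is sqrt(6)/8 + 1/2.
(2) The expectation value of IX is sqrt(6)/4.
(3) The amplitude on |11> is -sqrt(6)*exp(3*I*pi/4)/4 + sqrt(2)*I/4.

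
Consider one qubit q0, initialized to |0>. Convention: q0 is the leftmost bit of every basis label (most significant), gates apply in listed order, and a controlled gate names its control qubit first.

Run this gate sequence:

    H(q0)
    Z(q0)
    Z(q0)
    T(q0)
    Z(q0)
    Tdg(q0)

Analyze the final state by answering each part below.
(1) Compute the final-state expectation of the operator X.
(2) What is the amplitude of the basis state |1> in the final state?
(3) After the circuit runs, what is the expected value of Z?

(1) In the final state, X has expectation -1.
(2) The amplitude on |1> is -sqrt(2)/2.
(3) The expectation value of Z is 0.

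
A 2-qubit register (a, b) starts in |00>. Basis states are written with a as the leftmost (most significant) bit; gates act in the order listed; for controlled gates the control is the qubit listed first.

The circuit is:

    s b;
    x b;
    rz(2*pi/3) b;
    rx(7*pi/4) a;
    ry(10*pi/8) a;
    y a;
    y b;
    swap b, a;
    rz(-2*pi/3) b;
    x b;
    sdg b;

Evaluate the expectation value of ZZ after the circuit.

In the final state, ZZ has expectation -1/2.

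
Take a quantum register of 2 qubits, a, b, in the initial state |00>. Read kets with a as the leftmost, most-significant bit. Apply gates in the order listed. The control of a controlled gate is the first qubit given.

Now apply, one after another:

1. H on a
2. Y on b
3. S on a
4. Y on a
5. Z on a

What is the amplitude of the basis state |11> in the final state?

|11> carries amplitude sqrt(2)/2 in the final state.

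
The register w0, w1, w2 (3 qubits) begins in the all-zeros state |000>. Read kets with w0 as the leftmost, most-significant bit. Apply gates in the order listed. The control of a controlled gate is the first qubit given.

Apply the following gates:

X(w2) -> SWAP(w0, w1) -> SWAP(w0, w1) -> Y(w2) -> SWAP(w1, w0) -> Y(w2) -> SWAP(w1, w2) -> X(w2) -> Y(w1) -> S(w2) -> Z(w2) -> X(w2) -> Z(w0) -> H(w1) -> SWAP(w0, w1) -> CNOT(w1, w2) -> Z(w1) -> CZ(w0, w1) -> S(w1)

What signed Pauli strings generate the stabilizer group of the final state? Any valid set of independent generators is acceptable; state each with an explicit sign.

The stabilizer group can be generated by +XII, +IZI, +IIZ, among other valid generating sets. Key observation: gates 2-3 undo each other exactly, leaving only the rest of the circuit to track.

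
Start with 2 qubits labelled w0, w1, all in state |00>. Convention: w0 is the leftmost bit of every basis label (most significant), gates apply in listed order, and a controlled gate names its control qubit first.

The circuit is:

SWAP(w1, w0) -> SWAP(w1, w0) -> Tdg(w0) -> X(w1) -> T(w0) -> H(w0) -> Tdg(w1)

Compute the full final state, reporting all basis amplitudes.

The resulting statevector has amplitude 0 on |00>, -sqrt(2)*exp(3*I*pi/4)/2 on |01>, 0 on |10>, -sqrt(2)*exp(3*I*pi/4)/2 on |11>.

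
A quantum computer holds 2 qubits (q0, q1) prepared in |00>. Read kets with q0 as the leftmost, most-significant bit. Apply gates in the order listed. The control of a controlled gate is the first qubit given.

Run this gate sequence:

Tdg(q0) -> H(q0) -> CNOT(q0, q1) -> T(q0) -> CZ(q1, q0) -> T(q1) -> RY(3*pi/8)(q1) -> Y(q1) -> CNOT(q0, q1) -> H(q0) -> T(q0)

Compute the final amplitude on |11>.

The amplitude on |11> is (1 + I)*exp(I*pi/4)*cos(3*pi/16)/2.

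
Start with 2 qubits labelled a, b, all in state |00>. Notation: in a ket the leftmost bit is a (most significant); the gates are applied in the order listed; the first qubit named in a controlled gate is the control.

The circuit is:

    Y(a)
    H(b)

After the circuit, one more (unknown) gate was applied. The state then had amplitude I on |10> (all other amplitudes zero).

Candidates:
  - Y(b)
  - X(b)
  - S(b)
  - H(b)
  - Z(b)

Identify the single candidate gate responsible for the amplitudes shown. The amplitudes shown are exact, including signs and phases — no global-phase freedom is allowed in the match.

It was H(b) that produced the state shown.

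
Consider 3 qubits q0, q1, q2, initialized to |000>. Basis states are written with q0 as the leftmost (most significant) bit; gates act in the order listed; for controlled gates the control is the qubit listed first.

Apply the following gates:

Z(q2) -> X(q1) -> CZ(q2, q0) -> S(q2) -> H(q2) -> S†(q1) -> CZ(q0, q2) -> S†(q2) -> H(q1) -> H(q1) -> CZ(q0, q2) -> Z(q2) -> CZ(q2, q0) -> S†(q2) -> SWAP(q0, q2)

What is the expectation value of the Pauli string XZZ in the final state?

In the final state, XZZ has expectation -1.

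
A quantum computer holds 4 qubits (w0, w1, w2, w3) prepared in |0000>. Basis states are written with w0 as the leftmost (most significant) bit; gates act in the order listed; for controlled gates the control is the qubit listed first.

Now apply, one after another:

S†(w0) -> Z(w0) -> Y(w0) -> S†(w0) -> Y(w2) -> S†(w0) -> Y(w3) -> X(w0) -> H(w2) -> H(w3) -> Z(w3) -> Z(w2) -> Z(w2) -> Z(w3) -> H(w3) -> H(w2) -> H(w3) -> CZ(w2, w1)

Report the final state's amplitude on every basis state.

The final amplitudes are sqrt(2)*I/2 on |0010>, -sqrt(2)*I/2 on |0011>, and 0 on every other basis state. Key observation: the block from step 9 through step 16 cancels to the identity and can be dropped.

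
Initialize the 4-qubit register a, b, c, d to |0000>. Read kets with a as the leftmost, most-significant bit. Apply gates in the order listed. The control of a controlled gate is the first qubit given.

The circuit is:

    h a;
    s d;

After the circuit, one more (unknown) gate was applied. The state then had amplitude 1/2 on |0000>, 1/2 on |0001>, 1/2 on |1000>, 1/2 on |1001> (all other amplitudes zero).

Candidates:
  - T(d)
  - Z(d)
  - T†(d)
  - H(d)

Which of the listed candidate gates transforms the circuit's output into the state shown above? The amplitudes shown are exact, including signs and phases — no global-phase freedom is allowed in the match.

The unique candidate consistent with the amplitudes is H(d).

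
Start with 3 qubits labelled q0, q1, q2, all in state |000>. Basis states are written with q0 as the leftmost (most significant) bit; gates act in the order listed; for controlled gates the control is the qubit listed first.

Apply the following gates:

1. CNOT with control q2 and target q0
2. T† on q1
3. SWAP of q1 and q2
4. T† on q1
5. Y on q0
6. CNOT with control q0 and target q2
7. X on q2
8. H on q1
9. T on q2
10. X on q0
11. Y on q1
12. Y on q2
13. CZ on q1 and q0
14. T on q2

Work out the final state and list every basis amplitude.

The final amplitudes are sqrt(2)*exp(3*I*pi/4)/2 on |001>, -sqrt(2)*exp(3*I*pi/4)/2 on |011>, and 0 on every other basis state.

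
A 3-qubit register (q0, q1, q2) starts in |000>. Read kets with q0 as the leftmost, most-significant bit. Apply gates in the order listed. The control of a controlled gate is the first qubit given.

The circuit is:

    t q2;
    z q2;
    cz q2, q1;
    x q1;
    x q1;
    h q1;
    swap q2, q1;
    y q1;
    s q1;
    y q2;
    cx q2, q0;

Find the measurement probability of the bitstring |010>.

Outcome |010> occurs with probability 1/2.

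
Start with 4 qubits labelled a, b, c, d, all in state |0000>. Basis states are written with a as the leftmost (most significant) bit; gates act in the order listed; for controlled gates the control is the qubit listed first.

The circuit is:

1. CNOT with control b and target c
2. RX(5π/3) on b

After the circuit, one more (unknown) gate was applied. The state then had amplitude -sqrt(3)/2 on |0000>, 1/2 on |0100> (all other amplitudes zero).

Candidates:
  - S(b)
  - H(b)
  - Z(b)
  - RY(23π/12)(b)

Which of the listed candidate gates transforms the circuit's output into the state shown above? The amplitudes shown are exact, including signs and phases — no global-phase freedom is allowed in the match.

The applied gate was S(b).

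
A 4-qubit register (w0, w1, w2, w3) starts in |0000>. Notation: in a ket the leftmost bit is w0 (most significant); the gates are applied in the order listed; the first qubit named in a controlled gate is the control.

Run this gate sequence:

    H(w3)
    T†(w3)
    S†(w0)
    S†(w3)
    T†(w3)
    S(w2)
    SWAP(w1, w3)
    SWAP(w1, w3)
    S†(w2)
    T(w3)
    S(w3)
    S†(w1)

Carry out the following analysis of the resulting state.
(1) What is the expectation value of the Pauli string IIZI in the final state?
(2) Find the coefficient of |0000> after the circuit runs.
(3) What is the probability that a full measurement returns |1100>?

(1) The observable IIZI averages to 1. Key observation: gates 4-11 undo each other exactly, leaving only the rest of the circuit to track.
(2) |0000> carries amplitude sqrt(2)/2 in the final state.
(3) A full measurement returns |1100> with probability 0.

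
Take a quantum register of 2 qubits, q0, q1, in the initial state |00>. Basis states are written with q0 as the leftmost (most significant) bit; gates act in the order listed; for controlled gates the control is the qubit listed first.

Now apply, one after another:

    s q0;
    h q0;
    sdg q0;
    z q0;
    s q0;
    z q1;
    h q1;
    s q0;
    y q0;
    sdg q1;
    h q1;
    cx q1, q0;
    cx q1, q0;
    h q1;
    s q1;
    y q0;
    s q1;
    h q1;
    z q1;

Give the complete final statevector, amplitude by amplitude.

After the circuit, the state carries amplitude sqrt(2)*(1 + I)/4 on |00>, sqrt(2)*(-1 + I)/4 on |01>, sqrt(2)*(1 - I)/4 on |10>, sqrt(2)*(1 + I)/4 on |11>. Key observation: steps 9-16 multiply out to the identity, so the circuit reduces to the remaining gates.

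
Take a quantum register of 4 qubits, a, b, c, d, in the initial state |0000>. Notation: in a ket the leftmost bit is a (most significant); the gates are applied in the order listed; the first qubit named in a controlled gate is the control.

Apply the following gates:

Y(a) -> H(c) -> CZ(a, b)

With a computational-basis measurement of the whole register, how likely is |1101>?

The probability of measuring |1101> is 0.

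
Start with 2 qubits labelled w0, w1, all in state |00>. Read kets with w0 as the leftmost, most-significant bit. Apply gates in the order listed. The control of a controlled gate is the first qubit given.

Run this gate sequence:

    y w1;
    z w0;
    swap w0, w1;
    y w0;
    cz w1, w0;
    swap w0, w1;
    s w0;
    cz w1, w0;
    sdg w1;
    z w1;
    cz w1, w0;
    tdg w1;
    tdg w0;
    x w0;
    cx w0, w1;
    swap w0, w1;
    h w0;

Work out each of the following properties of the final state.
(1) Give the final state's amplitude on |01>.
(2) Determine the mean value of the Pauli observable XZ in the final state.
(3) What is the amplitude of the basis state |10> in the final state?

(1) The amplitude on |01> is sqrt(2)/2.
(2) The expectation value of XZ is 1.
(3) The amplitude on |10> is 0.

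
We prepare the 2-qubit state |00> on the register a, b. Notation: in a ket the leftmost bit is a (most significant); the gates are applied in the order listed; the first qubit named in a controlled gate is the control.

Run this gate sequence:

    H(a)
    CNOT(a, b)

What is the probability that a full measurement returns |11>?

Outcome |11> occurs with probability 1/2.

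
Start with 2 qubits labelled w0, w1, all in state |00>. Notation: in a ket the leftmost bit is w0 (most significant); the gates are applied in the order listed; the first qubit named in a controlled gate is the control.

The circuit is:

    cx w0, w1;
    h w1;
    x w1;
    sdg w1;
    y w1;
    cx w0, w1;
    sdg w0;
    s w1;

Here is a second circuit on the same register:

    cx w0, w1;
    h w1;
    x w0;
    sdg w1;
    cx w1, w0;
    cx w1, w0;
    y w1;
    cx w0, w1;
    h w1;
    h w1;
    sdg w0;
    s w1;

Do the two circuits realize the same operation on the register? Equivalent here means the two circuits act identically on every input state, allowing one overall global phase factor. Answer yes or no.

No, they are not equivalent — no single phase factor reconciles the two unitaries.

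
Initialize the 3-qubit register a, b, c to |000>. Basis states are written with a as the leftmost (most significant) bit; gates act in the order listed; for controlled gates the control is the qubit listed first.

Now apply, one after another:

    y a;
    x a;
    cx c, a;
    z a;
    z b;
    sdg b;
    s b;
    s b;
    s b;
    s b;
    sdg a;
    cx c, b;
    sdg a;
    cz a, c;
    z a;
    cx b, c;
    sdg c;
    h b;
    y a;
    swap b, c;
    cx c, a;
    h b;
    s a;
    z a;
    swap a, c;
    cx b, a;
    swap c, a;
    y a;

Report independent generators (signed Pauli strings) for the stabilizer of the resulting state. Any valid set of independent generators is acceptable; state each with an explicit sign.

The stabilizer group can be generated by -XZY, +IXX, +ZZZ, among other valid generating sets. Key observation: gates 7-10 undo each other exactly, leaving only the rest of the circuit to track.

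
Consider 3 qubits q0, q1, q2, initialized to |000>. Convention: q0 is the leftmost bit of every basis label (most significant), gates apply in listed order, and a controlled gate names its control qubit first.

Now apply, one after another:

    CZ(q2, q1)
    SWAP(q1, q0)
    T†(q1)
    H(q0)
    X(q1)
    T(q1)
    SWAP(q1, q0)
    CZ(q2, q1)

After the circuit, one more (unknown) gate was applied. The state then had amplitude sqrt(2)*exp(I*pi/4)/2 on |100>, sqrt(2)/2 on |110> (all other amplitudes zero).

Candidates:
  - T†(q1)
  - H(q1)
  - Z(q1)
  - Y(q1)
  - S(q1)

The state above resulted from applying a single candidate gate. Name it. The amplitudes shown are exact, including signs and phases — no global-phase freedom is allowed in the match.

The unique candidate consistent with the amplitudes is T†(q1).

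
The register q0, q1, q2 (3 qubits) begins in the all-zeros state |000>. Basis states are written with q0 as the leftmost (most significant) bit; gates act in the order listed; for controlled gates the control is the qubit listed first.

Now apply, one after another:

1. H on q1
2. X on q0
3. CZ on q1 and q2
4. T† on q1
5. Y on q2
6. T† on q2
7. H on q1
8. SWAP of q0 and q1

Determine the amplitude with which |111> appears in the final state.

|111> carries amplitude -1/2 + exp(I*pi/4)/2 in the final state.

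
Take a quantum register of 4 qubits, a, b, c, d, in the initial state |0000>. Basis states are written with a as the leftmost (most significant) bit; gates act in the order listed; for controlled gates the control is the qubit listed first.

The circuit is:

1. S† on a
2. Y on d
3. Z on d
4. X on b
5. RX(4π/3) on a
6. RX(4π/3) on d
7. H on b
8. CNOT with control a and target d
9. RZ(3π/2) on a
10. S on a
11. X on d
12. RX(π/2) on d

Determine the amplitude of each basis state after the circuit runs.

The final amplitudes are (1 + sqrt(3))*exp(3*I*pi/4)/8 on |0000>, (1 - sqrt(3))*exp(I*pi/4)/8 on |0001>, 0 on |0010>, 0 on |0011>, (-sqrt(3) - 1)*exp(3*I*pi/4)/8 on |0100>, (-1 + sqrt(3))*exp(I*pi/4)/8 on |0101>, 0 on |0110>, 0 on |0111>, (-3 + sqrt(3))*exp(3*I*pi/4)/8 on |1000>, (-3 - sqrt(3))*exp(I*pi/4)/8 on |1001>, 0 on |1010>, 0 on |1011>, (3 - sqrt(3))*exp(3*I*pi/4)/8 on |1100>, (sqrt(3) + 3)*exp(I*pi/4)/8 on |1101>, 0 on |1110>, 0 on |1111>.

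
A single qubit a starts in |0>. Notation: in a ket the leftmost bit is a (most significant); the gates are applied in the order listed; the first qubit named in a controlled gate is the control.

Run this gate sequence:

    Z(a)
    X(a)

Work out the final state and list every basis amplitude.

The final amplitudes are 0 on |0>, 1 on |1>.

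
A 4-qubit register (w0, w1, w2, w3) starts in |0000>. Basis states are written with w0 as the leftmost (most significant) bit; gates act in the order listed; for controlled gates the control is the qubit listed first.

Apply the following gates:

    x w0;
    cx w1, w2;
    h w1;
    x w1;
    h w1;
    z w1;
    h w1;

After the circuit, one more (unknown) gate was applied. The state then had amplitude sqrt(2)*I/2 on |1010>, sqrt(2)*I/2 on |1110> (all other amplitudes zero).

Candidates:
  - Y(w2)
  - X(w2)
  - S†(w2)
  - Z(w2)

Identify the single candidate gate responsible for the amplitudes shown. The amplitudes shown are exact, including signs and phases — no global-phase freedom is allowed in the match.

The applied gate was Y(w2). Key observation: steps 3-6 multiply out to the identity, so the circuit reduces to the remaining gates.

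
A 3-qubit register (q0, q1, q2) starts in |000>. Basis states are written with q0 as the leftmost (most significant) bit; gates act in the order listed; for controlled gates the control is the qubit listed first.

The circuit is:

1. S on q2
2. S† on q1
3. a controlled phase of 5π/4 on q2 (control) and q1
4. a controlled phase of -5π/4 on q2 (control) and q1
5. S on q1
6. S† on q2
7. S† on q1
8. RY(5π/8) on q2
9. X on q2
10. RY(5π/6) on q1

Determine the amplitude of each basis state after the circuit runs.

The final amplitudes are (-sqrt(2) + sqrt(6))*sin(5*pi/16)/4 on |000>, (-sqrt(2) + sqrt(6))*cos(5*pi/16)/4 on |001>, (sqrt(2) + sqrt(6))*sin(5*pi/16)/4 on |010>, (sqrt(2) + sqrt(6))*cos(5*pi/16)/4 on |011>, 0 on |100>, 0 on |101>, 0 on |110>, 0 on |111>.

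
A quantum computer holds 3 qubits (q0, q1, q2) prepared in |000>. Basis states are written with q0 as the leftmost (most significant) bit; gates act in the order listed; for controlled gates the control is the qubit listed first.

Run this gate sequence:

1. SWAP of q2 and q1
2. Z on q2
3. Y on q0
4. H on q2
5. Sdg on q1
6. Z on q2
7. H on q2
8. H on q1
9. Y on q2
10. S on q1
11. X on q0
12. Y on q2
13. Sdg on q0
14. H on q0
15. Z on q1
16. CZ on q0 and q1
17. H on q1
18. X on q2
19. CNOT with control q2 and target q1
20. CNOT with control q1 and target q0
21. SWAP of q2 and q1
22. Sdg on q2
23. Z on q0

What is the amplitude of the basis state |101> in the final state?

The amplitude on |101> is sqrt(2)*(-1 - I)/4.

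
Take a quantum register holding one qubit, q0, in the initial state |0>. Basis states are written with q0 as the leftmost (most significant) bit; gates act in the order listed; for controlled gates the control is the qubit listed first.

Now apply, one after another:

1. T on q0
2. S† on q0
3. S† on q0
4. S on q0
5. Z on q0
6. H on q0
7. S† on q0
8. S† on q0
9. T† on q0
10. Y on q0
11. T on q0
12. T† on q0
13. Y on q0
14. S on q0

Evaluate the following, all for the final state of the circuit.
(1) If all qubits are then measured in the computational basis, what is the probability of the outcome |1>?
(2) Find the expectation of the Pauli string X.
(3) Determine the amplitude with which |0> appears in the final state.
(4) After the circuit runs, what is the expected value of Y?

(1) Outcome |1> occurs with probability 1/2. Key observation: the block from step 10 through step 13 cancels to the identity and can be dropped.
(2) The expectation value of X is -sqrt(2)/2.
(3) The final state's coefficient on |0> equals sqrt(2)/2.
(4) The expectation value of Y is -sqrt(2)/2.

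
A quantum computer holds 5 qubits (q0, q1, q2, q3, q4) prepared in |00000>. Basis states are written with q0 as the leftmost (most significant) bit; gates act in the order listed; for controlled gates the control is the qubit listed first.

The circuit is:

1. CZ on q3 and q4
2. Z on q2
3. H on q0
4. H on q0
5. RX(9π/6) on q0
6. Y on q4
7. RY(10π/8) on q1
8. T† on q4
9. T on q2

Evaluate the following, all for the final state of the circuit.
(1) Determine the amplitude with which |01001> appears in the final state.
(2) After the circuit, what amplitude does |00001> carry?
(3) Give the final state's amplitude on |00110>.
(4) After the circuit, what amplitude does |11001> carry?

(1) The final state's coefficient on |01001> equals -sqrt(2*sqrt(2) + 4)*exp(I*pi/4)/4. Key observation: gates 3-4 undo each other exactly, leaving only the rest of the circuit to track.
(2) The final state's coefficient on |00001> equals sqrt(4 - 2*sqrt(2))*exp(I*pi/4)/4.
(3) The amplitude on |00110> is 0.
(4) |11001> carries amplitude -sqrt(2*sqrt(2) + 4)*exp(3*I*pi/4)/4 in the final state.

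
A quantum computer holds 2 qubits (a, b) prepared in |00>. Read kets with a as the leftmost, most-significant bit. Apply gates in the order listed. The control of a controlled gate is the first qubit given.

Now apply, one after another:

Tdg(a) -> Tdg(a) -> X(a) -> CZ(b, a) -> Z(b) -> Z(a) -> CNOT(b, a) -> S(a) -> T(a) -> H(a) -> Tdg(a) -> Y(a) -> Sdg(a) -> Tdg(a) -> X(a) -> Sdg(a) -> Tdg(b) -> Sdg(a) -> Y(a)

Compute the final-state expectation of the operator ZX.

The expectation value of ZX is 0.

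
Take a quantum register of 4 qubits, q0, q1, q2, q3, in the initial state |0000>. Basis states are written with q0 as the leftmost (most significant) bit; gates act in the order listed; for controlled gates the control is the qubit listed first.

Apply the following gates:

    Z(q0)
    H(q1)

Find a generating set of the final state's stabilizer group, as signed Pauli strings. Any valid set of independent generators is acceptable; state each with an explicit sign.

One valid set of independent stabilizer generators is +IXII, +ZIII, +IIZI, +IIIZ (any independent generating set of the same group is equally correct).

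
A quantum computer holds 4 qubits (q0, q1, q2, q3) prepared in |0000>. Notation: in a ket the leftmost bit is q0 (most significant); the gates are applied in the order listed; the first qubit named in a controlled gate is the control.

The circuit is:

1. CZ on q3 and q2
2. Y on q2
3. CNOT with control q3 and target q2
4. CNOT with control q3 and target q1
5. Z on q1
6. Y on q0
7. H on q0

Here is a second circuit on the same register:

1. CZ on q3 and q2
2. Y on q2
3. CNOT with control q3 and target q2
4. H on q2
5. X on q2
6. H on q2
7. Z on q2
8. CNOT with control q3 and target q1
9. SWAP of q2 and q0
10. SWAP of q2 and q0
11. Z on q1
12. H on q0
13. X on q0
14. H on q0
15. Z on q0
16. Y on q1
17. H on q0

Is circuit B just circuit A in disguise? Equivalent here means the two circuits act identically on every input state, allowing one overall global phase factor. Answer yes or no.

No — the two circuits implement different unitaries, even allowing a global phase.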